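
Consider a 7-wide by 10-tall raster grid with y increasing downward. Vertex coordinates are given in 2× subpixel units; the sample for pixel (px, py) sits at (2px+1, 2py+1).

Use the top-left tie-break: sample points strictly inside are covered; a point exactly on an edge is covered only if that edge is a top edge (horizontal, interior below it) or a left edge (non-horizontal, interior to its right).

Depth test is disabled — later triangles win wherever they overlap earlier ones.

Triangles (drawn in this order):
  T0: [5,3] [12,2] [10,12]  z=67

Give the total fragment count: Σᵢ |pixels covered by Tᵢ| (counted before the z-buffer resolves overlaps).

T0:
  2·area = 68
  edge (5, 3)→(12, 2): d=(7,-1) top-left  bias=+0
  edge (12, 2)→(10, 12): d=(-2,10) right/bottom  bias=-1
  edge (10, 12)→(5, 3): d=(-5,-9) top-left  bias=+0
    (2,1)@(5, 3): e=[0,68,0] → █  [on edge]
    (3,1)@(7, 3): e=[2,48,18] → █
    (4,1)@(9, 3): e=[4,28,36] → █
    (5,1)@(11, 3): e=[6,8,54] → █
    (6,1)@(13, 3): e=[8,-12,72] → ·
    (2,2)@(5, 5): e=[14,64,-10] → ·
    (3,2)@(7, 5): e=[16,44,8] → █
    (6,2)@(13, 5): e=[22,-16,62] → ·
    (3,3)@(7, 7): e=[30,40,-2] → ·
    (4,3)@(9, 7): e=[32,20,16] → █
    (5,3)@(11, 7): e=[34,0,34] → ·  [on edge]
    (4,4)@(9, 9): e=[46,16,6] → █
    (4,8)@(9, 17): e=[102,0,-34] → ·  [on edge]
  covered (9 px):
    · · · · · · ·
    · · █ █ █ █ ·
    · · · █ █ █ ·
    · · · · █ · ·
    · · · · █ · ·
    · · · · · · ·
    · · · · · · ·
    · · · · · · ·
    · · · · · · ·
    · · · · · · ·

Final: 9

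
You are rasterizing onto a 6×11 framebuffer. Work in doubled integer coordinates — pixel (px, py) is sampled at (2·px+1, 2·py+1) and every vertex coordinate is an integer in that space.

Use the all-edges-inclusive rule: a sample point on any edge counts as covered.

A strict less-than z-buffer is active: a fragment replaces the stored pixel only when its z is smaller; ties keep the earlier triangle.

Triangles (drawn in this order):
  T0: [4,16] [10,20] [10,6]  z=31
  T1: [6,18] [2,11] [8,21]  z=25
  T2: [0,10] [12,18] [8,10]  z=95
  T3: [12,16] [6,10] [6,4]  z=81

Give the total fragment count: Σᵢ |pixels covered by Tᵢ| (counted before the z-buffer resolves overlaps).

T0:
  2·area = 84  (B↔C swapped to make it positive)
  edge (4, 16)→(10, 6): d=(6,-10) inclusive
  edge (10, 6)→(10, 20): d=(0,14) inclusive
  edge (10, 20)→(4, 16): d=(-6,-4) inclusive
    (4,4)@(9, 9): e=[8,14,62] → #
    (5,4)@(11, 9): e=[28,-14,70] → ·
    (3,5)@(7, 11): e=[0,42,42] → #  [on edge]
    (5,5)@(11, 11): e=[40,-14,58] → ·
    (3,6)@(7, 13): e=[12,42,30] → #
    (5,6)@(11, 13): e=[52,-14,46] → ·
    (2,7)@(5, 15): e=[4,70,10] → #
    (5,7)@(11, 15): e=[64,-14,34] → ·
    (2,8)@(5, 17): e=[16,70,-2] → ·
    (3,8)@(7, 17): e=[36,42,6] → #
    (5,8)@(11, 17): e=[76,-14,22] → ·
    (3,9)@(7, 19): e=[48,42,-6] → ·
    (0,10)@(1, 21): e=[0,126,-42] → ·  [on edge]
  covered (11 px):
    · · · · · ·
    · · · · · ·
    · · · · · ·
    · · · · · ·
    · · · · # ·
    · · · # # ·
    · · · # # ·
    · · # # # ·
    · · · # # ·
    · · · · # ·
    · · · · · ·
T1:
  2·area = 2
  edge (6, 18)→(2, 11): d=(-4,-7) inclusive
  edge (2, 11)→(8, 21): d=(6,10) inclusive
  edge (8, 21)→(6, 18): d=(-2,-3) inclusive
  covered (0 px):
    · · · · · ·
    · · · · · ·
    · · · · · ·
    · · · · · ·
    · · · · · ·
    · · · · · ·
    · · · · · ·
    · · · · · ·
    · · · · · ·
    · · · · · ·
    · · · · · ·
T2:
  2·area = 64  (B↔C swapped to make it positive)
  edge (0, 10)→(8, 10): d=(8,0) inclusive
  edge (8, 10)→(12, 18): d=(4,8) inclusive
  edge (12, 18)→(0, 10): d=(-12,-8) inclusive
    (1,5)@(3, 11): e=[8,44,12] → #
    (2,5)@(5, 11): e=[8,28,28] → #
    (3,5)@(7, 11): e=[8,12,44] → #
    (4,5)@(9, 11): e=[8,-4,60] → ·
    (1,6)@(3, 13): e=[24,52,-12] → ·
    (2,6)@(5, 13): e=[24,36,4] → #
    (4,6)@(9, 13): e=[24,4,36] → #
    (5,6)@(11, 13): e=[24,-12,52] → ·
    (2,7)@(5, 15): e=[40,44,-20] → ·
    (3,7)@(7, 15): e=[40,28,-4] → ·
    (4,7)@(9, 15): e=[40,12,12] → #
    (5,7)@(11, 15): e=[40,-4,28] → ·
  covered (8 px):
    · · · · · ·
    · · · · · ·
    · · · · · ·
    · · · · · ·
    · · · · · ·
    · # # # · ·
    · · # # # ·
    · · · · # ·
    · · · · · #
    · · · · · ·
    · · · · · ·
T3:
  2·area = 36
  edge (12, 16)→(6, 10): d=(-6,-6) inclusive
  edge (6, 10)→(6, 4): d=(0,-6) inclusive
  edge (6, 4)→(12, 16): d=(6,12) inclusive
    (0,2)@(1, 5): e=[0,-30,66] → ·  [on edge]
    (1,3)@(3, 7): e=[0,-18,54] → ·  [on edge]
    (3,3)@(7, 7): e=[24,6,6] → #
    (4,3)@(9, 7): e=[36,18,-18] → ·
    (2,4)@(5, 9): e=[0,-6,42] → ·  [on edge]
    (3,4)@(7, 9): e=[12,6,18] → #
    (4,4)@(9, 9): e=[24,18,-6] → ·
    (3,5)@(7, 11): e=[0,6,30] → #  [on edge]
    (4,5)@(9, 11): e=[12,18,6] → #
    (5,5)@(11, 11): e=[24,30,-18] → ·
    (3,6)@(7, 13): e=[-12,6,42] → ·
    (4,6)@(9, 13): e=[0,18,18] → #  [on edge]
    (5,7)@(11, 15): e=[0,30,6] → #  [on edge]
  covered (6 px):
    · · · · · ·
    · · · · · ·
    · · · · · ·
    · · · # · ·
    · · · # · ·
    · · · # # ·
    · · · · # ·
    · · · · · #
    · · · · · ·
    · · · · · ·
    · · · · · ·

Result: 25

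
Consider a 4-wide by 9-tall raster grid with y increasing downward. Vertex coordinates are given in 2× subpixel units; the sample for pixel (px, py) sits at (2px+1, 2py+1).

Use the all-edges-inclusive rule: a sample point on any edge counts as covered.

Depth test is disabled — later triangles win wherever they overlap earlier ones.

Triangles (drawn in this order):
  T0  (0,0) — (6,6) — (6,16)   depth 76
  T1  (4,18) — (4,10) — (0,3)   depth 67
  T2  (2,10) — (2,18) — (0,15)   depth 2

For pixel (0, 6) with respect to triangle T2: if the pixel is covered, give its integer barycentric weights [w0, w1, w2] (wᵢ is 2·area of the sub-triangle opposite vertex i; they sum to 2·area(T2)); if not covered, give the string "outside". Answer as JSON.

T0:
  2·area = 60
  edge (0, 0)→(6, 6): d=(6,6) inclusive
  edge (6, 6)→(6, 16): d=(0,10) inclusive
  edge (6, 16)→(0, 0): d=(-6,-16) inclusive
    (0,0)@(1, 1): e=[0,50,10] → X  [on edge]
    (1,0)@(3, 1): e=[-12,30,42] → .
    (0,1)@(1, 3): e=[12,50,-2] → .
    (1,1)@(3, 3): e=[0,30,30] → X  [on edge]
    (2,1)@(5, 3): e=[-12,10,62] → .
    (1,2)@(3, 5): e=[12,30,18] → X
    (2,2)@(5, 5): e=[0,10,50] → X  [on edge]
    (3,2)@(7, 5): e=[-12,-10,82] → .
    (1,3)@(3, 7): e=[24,30,6] → X
    (3,3)@(7, 7): e=[0,-10,70] → .  [on edge]
    (1,4)@(3, 9): e=[36,30,-6] → .
    (2,4)@(5, 9): e=[24,10,26] → X
  covered (9 px):
    X . . .
    . X . .
    . X X .
    . X X .
    . . X .
    . . X .
    . . X .
    . . . .
    . . . .
T1:
  2·area = 32  (B↔C swapped to make it positive)
  edge (4, 18)→(0, 3): d=(-4,-15) inclusive
  edge (0, 3)→(4, 10): d=(4,7) inclusive
  edge (4, 10)→(4, 18): d=(0,8) inclusive
    (0,2)@(1, 5): e=[7,1,24] → X
    (1,2)@(3, 5): e=[37,-13,8] → .
    (0,3)@(1, 7): e=[-1,9,24] → .
    (1,4)@(3, 9): e=[21,3,8] → X
    (2,4)@(5, 9): e=[51,-11,-8] → .
    (1,5)@(3, 11): e=[13,11,8] → X
    (2,5)@(5, 11): e=[43,-3,-8] → .
    (1,6)@(3, 13): e=[5,19,8] → X
    (2,6)@(5, 13): e=[35,5,-8] → .
    (1,7)@(3, 15): e=[-3,27,8] → .
  covered (4 px):
    . . . .
    . . . .
    X . . .
    . . . .
    . X . .
    . X . .
    . X . .
    . . . .
    . . . .
T2:
  2·area = 16
  edge (2, 10)→(2, 18): d=(0,8) inclusive
  edge (2, 18)→(0, 15): d=(-2,-3) inclusive
  edge (0, 15)→(2, 10): d=(2,-5) inclusive
    (0,6)@(1, 13): e=[8,7,1] → X
    (1,6)@(3, 13): e=[-8,13,11] → .
    (0,7)@(1, 15): e=[8,3,5] → X
    (1,7)@(3, 15): e=[-8,9,15] → .
    (0,8)@(1, 17): e=[8,-1,9] → .
  covered (2 px):
    . . . .
    . . . .
    . . . .
    . . . .
    . . . .
    . . . .
    X . . .
    X . . .
    . . . .

Result: [7,1,8]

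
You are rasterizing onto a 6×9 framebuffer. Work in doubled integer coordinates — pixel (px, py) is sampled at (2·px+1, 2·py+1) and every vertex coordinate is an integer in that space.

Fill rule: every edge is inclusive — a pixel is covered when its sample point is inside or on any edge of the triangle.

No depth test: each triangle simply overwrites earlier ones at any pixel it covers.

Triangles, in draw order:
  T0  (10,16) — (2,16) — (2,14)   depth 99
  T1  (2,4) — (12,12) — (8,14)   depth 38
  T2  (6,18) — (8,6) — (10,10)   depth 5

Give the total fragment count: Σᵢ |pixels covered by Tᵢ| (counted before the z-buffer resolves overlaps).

T0:
  2·area = 16
  edge (10, 16)→(2, 16): d=(-8,0) inclusive
  edge (2, 16)→(2, 14): d=(0,-2) inclusive
  edge (2, 14)→(10, 16): d=(8,2) inclusive
    (1,7)@(3, 15): e=[8,2,6] → X
    (2,7)@(5, 15): e=[8,6,2] → X
    (3,7)@(7, 15): e=[8,10,-2] → .
    (1,8)@(3, 17): e=[-8,2,22] → .
    (2,8)@(5, 17): e=[-8,6,18] → .
  covered (2 px):
    . . . . . .
    . . . . . .
    . . . . . .
    . . . . . .
    . . . . . .
    . . . . . .
    . . . . . .
    . X X . . .
    . . . . . .
T1:
  2·area = 52
  edge (2, 4)→(12, 12): d=(10,8) inclusive
  edge (12, 12)→(8, 14): d=(-4,2) inclusive
  edge (8, 14)→(2, 4): d=(-6,-10) inclusive
    (1,2)@(3, 5): e=[2,46,4] → X
    (2,2)@(5, 5): e=[-14,42,24] → .
    (1,3)@(3, 7): e=[22,38,-8] → .
    (2,3)@(5, 7): e=[6,34,12] → X
    (3,3)@(7, 7): e=[-10,30,32] → .
    (2,4)@(5, 9): e=[26,26,0] → X  [on edge]
    (3,4)@(7, 9): e=[10,22,20] → X
    (4,4)@(9, 9): e=[-6,18,40] → .
    (2,5)@(5, 11): e=[46,18,-12] → .
    (3,5)@(7, 11): e=[30,14,8] → X
    (4,5)@(9, 11): e=[14,10,28] → X
    (5,5)@(11, 11): e=[-2,6,48] → .
  covered (7 px):
    . . . . . .
    . . . . . .
    . X . . . .
    . . X . . .
    . . X X . .
    . . . X X .
    . . . . X .
    . . . . . .
    . . . . . .
T2:
  2·area = 32
  edge (6, 18)→(8, 6): d=(2,-12) inclusive
  edge (8, 6)→(10, 10): d=(2,4) inclusive
  edge (10, 10)→(6, 18): d=(-4,8) inclusive
    (4,4)@(9, 9): e=[18,2,12] → X
    (5,4)@(11, 9): e=[42,-6,-4] → .
    (4,5)@(9, 11): e=[22,6,4] → X
    (5,5)@(11, 11): e=[46,-2,-12] → .
    (3,6)@(7, 13): e=[2,18,12] → X
    (4,6)@(9, 13): e=[26,10,-4] → .
    (3,7)@(7, 15): e=[6,22,4] → X
    (4,7)@(9, 15): e=[30,14,-12] → .
    (3,8)@(7, 17): e=[10,26,-4] → .
  covered (4 px):
    . . . . . .
    . . . . . .
    . . . . . .
    . . . . . .
    . . . . X .
    . . . . X .
    . . . X . .
    . . . X . .
    . . . . . .

Result: 13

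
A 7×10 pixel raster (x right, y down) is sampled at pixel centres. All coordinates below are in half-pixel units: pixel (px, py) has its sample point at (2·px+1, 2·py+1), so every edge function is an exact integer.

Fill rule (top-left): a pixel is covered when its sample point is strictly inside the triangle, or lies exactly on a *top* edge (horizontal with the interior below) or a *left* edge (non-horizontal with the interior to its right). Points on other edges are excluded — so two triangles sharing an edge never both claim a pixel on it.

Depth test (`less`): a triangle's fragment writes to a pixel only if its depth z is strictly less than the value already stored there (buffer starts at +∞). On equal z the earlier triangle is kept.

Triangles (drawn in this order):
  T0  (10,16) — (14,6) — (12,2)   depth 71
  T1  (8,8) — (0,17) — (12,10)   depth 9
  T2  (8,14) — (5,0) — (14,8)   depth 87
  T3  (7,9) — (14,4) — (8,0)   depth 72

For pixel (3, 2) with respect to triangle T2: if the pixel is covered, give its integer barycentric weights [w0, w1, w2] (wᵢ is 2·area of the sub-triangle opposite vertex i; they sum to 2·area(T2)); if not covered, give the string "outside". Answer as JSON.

T0:
  2·area = 36  (B↔C swapped to make it positive)
  edge (10, 16)→(12, 2): d=(2,-14) top-left  bias=+0
  edge (12, 2)→(14, 6): d=(2,4) right/bottom  bias=-1
  edge (14, 6)→(10, 16): d=(-4,10) right/bottom  bias=-1
    (6,2)@(13, 5): e=[20,2,14] → #
    (6,3)@(13, 7): e=[24,6,6] → #
    (5,4)@(11, 9): e=[0,18,18] → #  [on edge]
    (6,4)@(13, 9): e=[28,10,-2] → ·
    (5,5)@(11, 11): e=[4,22,10] → #
    (6,5)@(13, 11): e=[32,14,-10] → ·
    (5,6)@(11, 13): e=[8,26,2] → #
    (6,6)@(13, 13): e=[36,18,-18] → ·
    (5,7)@(11, 15): e=[12,30,-6] → ·
  covered (5 px):
    · · · · · · ·
    · · · · · · ·
    · · · · · · #
    · · · · · · #
    · · · · · # ·
    · · · · · # ·
    · · · · · # ·
    · · · · · · ·
    · · · · · · ·
    · · · · · · ·
T1:
  2·area = 52  (B↔C swapped to make it positive)
  edge (8, 8)→(12, 10): d=(4,2) right/bottom  bias=-1
  edge (12, 10)→(0, 17): d=(-12,7) right/bottom  bias=-1
  edge (0, 17)→(8, 8): d=(8,-9) top-left  bias=+0
    (4,4)@(9, 9): e=[2,33,17] → #
    (5,4)@(11, 9): e=[-2,19,35] → ·
    (3,5)@(7, 11): e=[14,23,15] → #
    (5,5)@(11, 11): e=[6,-5,51] → ·
    (2,6)@(5, 13): e=[26,13,13] → #
    (3,6)@(7, 13): e=[22,-1,31] → ·
    (4,6)@(9, 13): e=[18,-15,49] → ·
    (1,7)@(3, 15): e=[38,3,11] → #
    (2,7)@(5, 15): e=[34,-11,29] → ·
    (1,8)@(3, 17): e=[46,-21,27] → ·
  covered (5 px):
    · · · · · · ·
    · · · · · · ·
    · · · · · · ·
    · · · · · · ·
    · · · · # · ·
    · · · # # · ·
    · · # · · · ·
    · # · · · · ·
    · · · · · · ·
    · · · · · · ·
T2:
  2·area = 102
  edge (8, 14)→(5, 0): d=(-3,-14) top-left  bias=+0
  edge (5, 0)→(14, 8): d=(9,8) right/bottom  bias=-1
  edge (14, 8)→(8, 14): d=(-6,6) right/bottom  bias=-1
    (3,1)@(7, 3): e=[19,11,72] → #
    (4,1)@(9, 3): e=[47,-5,60] → ·
    (3,2)@(7, 5): e=[13,29,60] → #
    (4,2)@(9, 5): e=[41,13,48] → #
    (5,2)@(11, 5): e=[69,-3,36] → ·
    (3,3)@(7, 7): e=[7,47,48] → #
    (5,3)@(11, 7): e=[63,15,24] → #
    (6,3)@(13, 7): e=[91,-1,12] → ·
    (3,4)@(7, 9): e=[1,65,36] → #
    (6,4)@(13, 9): e=[85,17,0] → ·  [on edge]
    (3,5)@(7, 11): e=[-5,83,24] → ·
    (4,5)@(9, 11): e=[23,67,12] → #
    (5,5)@(11, 11): e=[51,51,0] → ·  [on edge]
    (4,6)@(9, 13): e=[17,85,0] → ·  [on edge]
    (3,7)@(7, 15): e=[-17,119,0] → ·  [on edge]
    (2,8)@(5, 17): e=[-51,153,0] → ·  [on edge]
    (1,9)@(3, 19): e=[-85,187,0] → ·  [on edge]
  covered (10 px):
    · · · · · · ·
    · · · # · · ·
    · · · # # · ·
    · · · # # # ·
    · · · # # # ·
    · · · · # · ·
    · · · · · · ·
    · · · · · · ·
    · · · · · · ·
    · · · · · · ·
T3:
  2·area = 58  (B↔C swapped to make it positive)
  edge (7, 9)→(8, 0): d=(1,-9) top-left  bias=+0
  edge (8, 0)→(14, 4): d=(6,4) right/bottom  bias=-1
  edge (14, 4)→(7, 9): d=(-7,5) right/bottom  bias=-1
    (4,0)@(9, 1): e=[10,2,46] → #
    (5,0)@(11, 1): e=[28,-6,36] → ·
    (4,1)@(9, 3): e=[12,14,32] → #
    (5,1)@(11, 3): e=[30,6,22] → #
    (6,1)@(13, 3): e=[48,-2,12] → ·
    (4,2)@(9, 5): e=[14,26,18] → #
    (6,2)@(13, 5): e=[50,10,-2] → ·
    (4,3)@(9, 7): e=[16,38,4] → #
    (5,3)@(11, 7): e=[34,30,-6] → ·
    (3,4)@(7, 9): e=[0,58,0] → ·  [on edge]
    (4,4)@(9, 9): e=[18,50,-10] → ·
  covered (6 px):
    · · · · # · ·
    · · · · # # ·
    · · · · # # ·
    · · · · # · ·
    · · · · · · ·
    · · · · · · ·
    · · · · · · ·
    · · · · · · ·
    · · · · · · ·
    · · · · · · ·

Result: [29,60,13]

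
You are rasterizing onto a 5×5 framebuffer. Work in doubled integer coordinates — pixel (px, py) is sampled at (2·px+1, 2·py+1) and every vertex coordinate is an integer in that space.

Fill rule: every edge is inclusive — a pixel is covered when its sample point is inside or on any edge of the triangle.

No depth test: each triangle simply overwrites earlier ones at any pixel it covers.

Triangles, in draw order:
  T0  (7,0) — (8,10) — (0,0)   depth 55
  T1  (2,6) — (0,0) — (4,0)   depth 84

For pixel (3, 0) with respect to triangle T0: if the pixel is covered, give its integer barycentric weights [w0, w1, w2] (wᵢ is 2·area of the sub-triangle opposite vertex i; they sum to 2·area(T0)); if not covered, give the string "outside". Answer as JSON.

T0:
  2·area = 70
  edge (7, 0)→(8, 10): d=(1,10) inclusive
  edge (8, 10)→(0, 0): d=(-8,-10) inclusive
  edge (0, 0)→(7, 0): d=(7,0) inclusive
    (0,0)@(1, 1): e=[61,2,7] → X
    (1,0)@(3, 1): e=[41,22,7] → X
    (2,0)@(5, 1): e=[21,42,7] → X
    (3,0)@(7, 1): e=[1,62,7] → X
    (4,0)@(9, 1): e=[-19,82,7] → .
    (0,1)@(1, 3): e=[63,-14,21] → .
    (1,1)@(3, 3): e=[43,6,21] → X
    (4,1)@(9, 3): e=[-17,66,21] → .
    (1,2)@(3, 5): e=[45,-10,35] → .
    (2,2)@(5, 5): e=[25,10,35] → X
    (4,2)@(9, 5): e=[-15,50,35] → .
    (2,3)@(5, 7): e=[27,-6,49] → .
  covered (10 px):
    X X X X .
    . X X X .
    . . X X .
    . . . X .
    . . . . .
T1:
  2·area = 24
  edge (2, 6)→(0, 0): d=(-2,-6) inclusive
  edge (0, 0)→(4, 0): d=(4,0) inclusive
  edge (4, 0)→(2, 6): d=(-2,6) inclusive
    (0,0)@(1, 1): e=[4,4,16] → X
    (1,0)@(3, 1): e=[16,4,4] → X
    (2,0)@(5, 1): e=[28,4,-8] → .
    (0,1)@(1, 3): e=[0,12,12] → X  [on edge]
    (1,1)@(3, 3): e=[12,12,0] → X  [on edge]
    (2,1)@(5, 3): e=[24,12,-12] → .
    (0,2)@(1, 5): e=[-4,20,8] → .
    (1,2)@(3, 5): e=[8,20,-4] → .
    (0,4)@(1, 9): e=[-12,36,0] → .  [on edge]
    (1,4)@(3, 9): e=[0,36,-12] → .  [on edge]
  covered (4 px):
    X X . . .
    X X . . .
    . . . . .
    . . . . .
    . . . . .

Answer: [62,7,1]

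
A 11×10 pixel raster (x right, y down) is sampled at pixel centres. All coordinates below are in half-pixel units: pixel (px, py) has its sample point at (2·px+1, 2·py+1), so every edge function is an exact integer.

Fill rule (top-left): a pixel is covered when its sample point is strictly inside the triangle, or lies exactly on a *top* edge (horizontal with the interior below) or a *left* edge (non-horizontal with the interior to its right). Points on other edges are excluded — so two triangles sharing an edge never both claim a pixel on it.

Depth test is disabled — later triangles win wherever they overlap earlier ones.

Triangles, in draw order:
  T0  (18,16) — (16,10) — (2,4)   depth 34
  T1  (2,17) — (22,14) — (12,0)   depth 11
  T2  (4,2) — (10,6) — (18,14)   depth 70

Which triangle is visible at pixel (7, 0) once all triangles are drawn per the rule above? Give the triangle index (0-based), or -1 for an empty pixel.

T0:
  2·area = 72  (B↔C swapped to make it positive)
  edge (18, 16)→(2, 4): d=(-16,-12) top-left  bias=+0
  edge (2, 4)→(16, 10): d=(14,6) right/bottom  bias=-1
  edge (16, 10)→(18, 16): d=(2,6) right/bottom  bias=-1
    (6,0)@(13, 1): e=[180,-108,0] → ·  [on edge]
    (3,3)@(7, 7): e=[12,12,48] → █
    (4,3)@(9, 7): e=[36,0,36] → ·  [on edge]
    (7,3)@(15, 7): e=[108,-36,0] → ·  [on edge]
    (3,4)@(7, 9): e=[-20,40,52] → ·
    (4,4)@(9, 9): e=[4,28,40] → █
    (5,4)@(11, 9): e=[28,16,28] → █
    (6,4)@(13, 9): e=[52,4,16] → █
    (7,4)@(15, 9): e=[76,-8,4] → ·
    (4,5)@(9, 11): e=[-28,56,44] → ·
    (5,5)@(11, 11): e=[-4,44,32] → ·
    (6,5)@(13, 11): e=[20,32,20] → █
    (8,6)@(17, 13): e=[36,36,0] → ·  [on edge]
    (9,9)@(19, 19): e=[-36,108,0] → ·  [on edge]
  covered (8 px):
    · · · · · · · · · · ·
    · · · · · · · · · · ·
    · · · · · · · · · · ·
    · · · █ · · · · · · ·
    · · · · █ █ █ · · · ·
    · · · · · · █ █ · · ·
    · · · · · · · █ · · ·
    · · · · · · · · █ · ·
    · · · · · · · · · · ·
    · · · · · · · · · · ·
T1:
  2·area = 310  (B↔C swapped to make it positive)
  edge (2, 17)→(12, 0): d=(10,-17) top-left  bias=+0
  edge (12, 0)→(22, 14): d=(10,14) right/bottom  bias=-1
  edge (22, 14)→(2, 17): d=(-20,3) right/bottom  bias=-1
    (5,1)@(11, 3): e=[13,44,253] → █
    (6,1)@(13, 3): e=[47,16,247] → █
    (7,1)@(15, 3): e=[81,-12,241] → ·
    (5,2)@(11, 5): e=[33,64,213] → █
    (7,2)@(15, 5): e=[101,8,201] → █
    (8,2)@(17, 5): e=[135,-20,195] → ·
    (4,3)@(9, 7): e=[19,112,179] → █
    (8,3)@(17, 7): e=[155,0,155] → ·  [on edge]
    (3,4)@(7, 9): e=[5,160,145] → █
    (8,4)@(17, 9): e=[175,20,115] → █
    (9,4)@(19, 9): e=[209,-8,109] → ·
    (3,5)@(7, 11): e=[25,180,105] → █
  covered (37 px):
    · · · · · · · · · · ·
    · · · · · █ █ · · · ·
    · · · · · █ █ █ · · ·
    · · · · █ █ █ █ · · ·
    · · · █ █ █ █ █ █ · ·
    · · · █ █ █ █ █ █ █ ·
    · · █ █ █ █ █ █ █ █ █
    · · █ █ █ █ █ █ · · ·
    · · · · · · · · · · ·
    · · · · · · · · · · ·
T2:
  2·area = 16
  edge (4, 2)→(10, 6): d=(6,4) right/bottom  bias=-1
  edge (10, 6)→(18, 14): d=(8,8) right/bottom  bias=-1
  edge (18, 14)→(4, 2): d=(-14,-12) top-left  bias=+0
    (2,0)@(5, 1): e=[-10,0,26] → ·  [on edge]
    (3,1)@(7, 3): e=[-6,0,22] → ·  [on edge]
    (4,2)@(9, 5): e=[-2,0,18] → ·  [on edge]
    (5,3)@(11, 7): e=[2,0,14] → ·  [on edge]
    (6,4)@(13, 9): e=[6,0,10] → ·  [on edge]
    (7,5)@(15, 11): e=[10,0,6] → ·  [on edge]
    (8,6)@(17, 13): e=[14,0,2] → ·  [on edge]
    (9,7)@(19, 15): e=[18,0,-2] → ·  [on edge]
    (10,8)@(21, 17): e=[22,0,-6] → ·  [on edge]
  covered (0 px):
    · · · · · · · · · · ·
    · · · · · · · · · · ·
    · · · · · · · · · · ·
    · · · · · · · · · · ·
    · · · · · · · · · · ·
    · · · · · · · · · · ·
    · · · · · · · · · · ·
    · · · · · · · · · · ·
    · · · · · · · · · · ·
    · · · · · · · · · · ·

Z-buffer (winner per pixel, '.' = empty):
  . . . . . . . . . . .
  . . . . . 1 1 . . . .
  . . . . . 1 1 1 . . .
  . . . 0 1 1 1 1 . . .
  . . . 1 1 1 1 1 1 . .
  . . . 1 1 1 1 1 1 1 .
  . . 1 1 1 1 1 1 1 1 1
  . . 1 1 1 1 1 1 0 . .
  . . . . . . . . . . .
  . . . . . . . . . . .

Final: -1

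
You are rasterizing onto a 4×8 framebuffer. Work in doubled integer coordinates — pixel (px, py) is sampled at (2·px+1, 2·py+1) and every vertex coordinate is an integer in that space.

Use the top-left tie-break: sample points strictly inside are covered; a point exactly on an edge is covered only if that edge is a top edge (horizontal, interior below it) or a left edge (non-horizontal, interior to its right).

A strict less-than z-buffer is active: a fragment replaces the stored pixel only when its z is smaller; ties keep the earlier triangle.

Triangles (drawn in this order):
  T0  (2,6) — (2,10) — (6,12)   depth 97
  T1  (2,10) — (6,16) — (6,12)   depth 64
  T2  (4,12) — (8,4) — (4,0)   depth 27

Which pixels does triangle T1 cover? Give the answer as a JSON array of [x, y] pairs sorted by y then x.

T0:
  2·area = 16  (B↔C swapped to make it positive)
  edge (2, 6)→(6, 12): d=(4,6) right/bottom  bias=-1
  edge (6, 12)→(2, 10): d=(-4,-2) top-left  bias=+0
  edge (2, 10)→(2, 6): d=(0,-4) top-left  bias=+0
    (1,4)@(3, 9): e=[6,6,4] → X
    (2,4)@(5, 9): e=[-6,10,12] → .
    (1,5)@(3, 11): e=[14,-2,4] → .
    (2,5)@(5, 11): e=[2,2,12] → X
    (3,5)@(7, 11): e=[-10,6,20] → .
    (2,6)@(5, 13): e=[10,-6,12] → .
  covered (2 px):
    . . . .
    . . . .
    . . . .
    . . . .
    . X . .
    . . X .
    . . . .
    . . . .
T1:
  2·area = 16  (B↔C swapped to make it positive)
  edge (2, 10)→(6, 12): d=(4,2) right/bottom  bias=-1
  edge (6, 12)→(6, 16): d=(0,4) right/bottom  bias=-1
  edge (6, 16)→(2, 10): d=(-4,-6) top-left  bias=+0
    (1,5)@(3, 11): e=[2,12,2] → X
    (2,5)@(5, 11): e=[-2,4,14] → .
    (1,6)@(3, 13): e=[10,12,-6] → .
    (2,6)@(5, 13): e=[6,4,6] → X
    (3,6)@(7, 13): e=[2,-4,18] → .
    (2,7)@(5, 15): e=[14,4,-2] → .
  covered (2 px):
    . . . .
    . . . .
    . . . .
    . . . .
    . . . .
    . X . .
    . . X .
    . . . .
T2:
  2·area = 48  (B↔C swapped to make it positive)
  edge (4, 12)→(4, 0): d=(0,-12) top-left  bias=+0
  edge (4, 0)→(8, 4): d=(4,4) right/bottom  bias=-1
  edge (8, 4)→(4, 12): d=(-4,8) right/bottom  bias=-1
    (2,0)@(5, 1): e=[12,0,36] → .  [on edge]
    (2,1)@(5, 3): e=[12,8,28] → X
    (3,1)@(7, 3): e=[36,0,12] → .  [on edge]
    (2,2)@(5, 5): e=[12,16,20] → X
    (3,2)@(7, 5): e=[36,8,4] → X
    (2,3)@(5, 7): e=[12,24,12] → X
    (3,3)@(7, 7): e=[36,16,-4] → .
    (2,4)@(5, 9): e=[12,32,4] → X
    (3,4)@(7, 9): e=[36,24,-12] → .
    (2,5)@(5, 11): e=[12,40,-4] → .
  covered (5 px):
    . . . .
    . . X .
    . . X X
    . . X .
    . . X .
    . . . .
    . . . .
    . . . .

Answer: [[1,5],[2,6]]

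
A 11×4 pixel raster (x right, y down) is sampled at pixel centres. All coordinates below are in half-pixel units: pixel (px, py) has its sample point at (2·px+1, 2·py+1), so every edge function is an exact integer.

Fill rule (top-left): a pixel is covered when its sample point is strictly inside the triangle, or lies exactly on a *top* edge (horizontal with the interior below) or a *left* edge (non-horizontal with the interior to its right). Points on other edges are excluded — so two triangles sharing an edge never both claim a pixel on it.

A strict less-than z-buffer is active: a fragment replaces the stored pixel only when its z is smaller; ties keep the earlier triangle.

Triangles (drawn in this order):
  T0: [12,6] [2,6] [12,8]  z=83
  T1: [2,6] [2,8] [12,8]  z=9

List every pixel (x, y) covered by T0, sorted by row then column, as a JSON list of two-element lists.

T0:
  2·area = 20  (B↔C swapped to make it positive)
  edge (12, 6)→(12, 8): d=(0,2) right/bottom  bias=-1
  edge (12, 8)→(2, 6): d=(-10,-2) top-left  bias=+0
  edge (2, 6)→(12, 6): d=(10,0) top-left  bias=+0
    (3,3)@(7, 7): e=[10,0,10] → #  [on edge]
    (4,3)@(9, 7): e=[6,4,10] → #
    (5,3)@(11, 7): e=[2,8,10] → #
    (6,3)@(13, 7): e=[-2,12,10] → ·
  covered (3 px):
    · · · · · · · · · · ·
    · · · · · · · · · · ·
    · · · · · · · · · · ·
    · · · # # # · · · · ·
T1:
  2·area = 20  (B↔C swapped to make it positive)
  edge (2, 6)→(12, 8): d=(10,2) right/bottom  bias=-1
  edge (12, 8)→(2, 8): d=(-10,0) right/bottom  bias=-1
  edge (2, 8)→(2, 6): d=(0,-2) top-left  bias=+0
    (1,3)@(3, 7): e=[8,10,2] → #
    (2,3)@(5, 7): e=[4,10,6] → #
    (3,3)@(7, 7): e=[0,10,10] → ·  [on edge]
  covered (2 px):
    · · · · · · · · · · ·
    · · · · · · · · · · ·
    · · · · · · · · · · ·
    · # # · · · · · · · ·

Answer: [[3,3],[4,3],[5,3]]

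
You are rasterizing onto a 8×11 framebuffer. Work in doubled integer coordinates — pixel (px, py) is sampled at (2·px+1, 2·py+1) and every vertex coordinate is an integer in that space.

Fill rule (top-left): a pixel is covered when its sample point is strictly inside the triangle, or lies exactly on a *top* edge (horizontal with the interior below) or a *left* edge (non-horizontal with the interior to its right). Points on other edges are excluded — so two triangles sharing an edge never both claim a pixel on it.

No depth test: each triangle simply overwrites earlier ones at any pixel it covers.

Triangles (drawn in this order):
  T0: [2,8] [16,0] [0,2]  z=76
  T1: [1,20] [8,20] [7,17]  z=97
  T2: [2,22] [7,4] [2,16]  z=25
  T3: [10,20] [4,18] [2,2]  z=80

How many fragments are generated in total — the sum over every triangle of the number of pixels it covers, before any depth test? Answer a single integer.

T0:
  2·area = 100  (B↔C swapped to make it positive)
  edge (2, 8)→(0, 2): d=(-2,-6) top-left  bias=+0
  edge (0, 2)→(16, 0): d=(16,-2) top-left  bias=+0
  edge (16, 0)→(2, 8): d=(-14,8) right/bottom  bias=-1
    (4,0)@(9, 1): e=[56,2,42] → #
    (5,0)@(11, 1): e=[68,6,26] → #
    (6,0)@(13, 1): e=[80,10,10] → #
    (7,0)@(15, 1): e=[92,14,-6] → ·
    (0,1)@(1, 3): e=[4,18,78] → #
    (1,1)@(3, 3): e=[16,22,62] → #
    (2,1)@(5, 3): e=[28,26,46] → #
    (3,1)@(7, 3): e=[40,30,30] → #
    (5,1)@(11, 3): e=[64,38,-2] → ·
    (6,1)@(13, 3): e=[76,42,-18] → ·
    (0,2)@(1, 5): e=[0,50,50] → #  [on edge]
    (4,2)@(9, 5): e=[48,66,-14] → ·
    (1,5)@(3, 11): e=[0,150,-50] → ·  [on edge]
    (2,8)@(5, 17): e=[0,250,-150] → ·  [on edge]
  covered (13 px):
    · · · · # # # ·
    # # # # # · · ·
    # # # # · · · ·
    · # · · · · · ·
    · · · · · · · ·
    · · · · · · · ·
    · · · · · · · ·
    · · · · · · · ·
    · · · · · · · ·
    · · · · · · · ·
    · · · · · · · ·
T1:
  2·area = 21  (B↔C swapped to make it positive)
  edge (1, 20)→(7, 17): d=(6,-3) top-left  bias=+0
  edge (7, 17)→(8, 20): d=(1,3) right/bottom  bias=-1
  edge (8, 20)→(1, 20): d=(-7,0) right/bottom  bias=-1
    (1,2)@(3, 5): e=[-84,0,105] → ·  [on edge]
    (2,5)@(5, 11): e=[-42,0,63] → ·  [on edge]
    (7,6)@(15, 13): e=[0,-28,49] → ·  [on edge]
    (5,7)@(11, 15): e=[0,-14,35] → ·  [on edge]
    (3,8)@(7, 17): e=[0,0,21] → ·  [on edge]
    (1,9)@(3, 19): e=[0,14,7] → #  [on edge]
    (2,9)@(5, 19): e=[6,8,7] → #
    (3,9)@(7, 19): e=[12,2,7] → #
    (4,9)@(9, 19): e=[18,-4,7] → ·
    (1,10)@(3, 21): e=[12,16,-7] → ·
    (2,10)@(5, 21): e=[18,10,-7] → ·
    (3,10)@(7, 21): e=[24,4,-7] → ·
  covered (3 px):
    · · · · · · · ·
    · · · · · · · ·
    · · · · · · · ·
    · · · · · · · ·
    · · · · · · · ·
    · · · · · · · ·
    · · · · · · · ·
    · · · · · · · ·
    · · · · · · · ·
    · # # # · · · ·
    · · · · · · · ·
T2:
  2·area = 30  (B↔C swapped to make it positive)
  edge (2, 22)→(2, 16): d=(0,-6) top-left  bias=+0
  edge (2, 16)→(7, 4): d=(5,-12) top-left  bias=+0
  edge (7, 4)→(2, 22): d=(-5,18) right/bottom  bias=-1
    (2,4)@(5, 9): e=[18,1,11] → #
    (3,4)@(7, 9): e=[30,25,-25] → ·
    (2,5)@(5, 11): e=[18,11,1] → #
    (3,5)@(7, 11): e=[30,35,-35] → ·
    (2,6)@(5, 13): e=[18,21,-9] → ·
    (1,7)@(3, 15): e=[6,7,17] → #
    (2,7)@(5, 15): e=[18,31,-19] → ·
    (1,8)@(3, 17): e=[6,17,7] → #
    (2,8)@(5, 17): e=[18,41,-29] → ·
    (1,9)@(3, 19): e=[6,27,-3] → ·
  covered (4 px):
    · · · · · · · ·
    · · · · · · · ·
    · · · · · · · ·
    · · · · · · · ·
    · · # · · · · ·
    · · # · · · · ·
    · · · · · · · ·
    · # · · · · · ·
    · # · · · · · ·
    · · · · · · · ·
    · · · · · · · ·
T3:
  2·area = 92
  edge (10, 20)→(4, 18): d=(-6,-2) top-left  bias=+0
  edge (4, 18)→(2, 2): d=(-2,-16) top-left  bias=+0
  edge (2, 2)→(10, 20): d=(8,18) right/bottom  bias=-1
    (1,2)@(3, 5): e=[76,10,6] → #
    (2,2)@(5, 5): e=[80,42,-30] → ·
    (1,3)@(3, 7): e=[64,6,22] → #
    (2,3)@(5, 7): e=[68,38,-14] → ·
    (1,4)@(3, 9): e=[52,2,38] → #
    (2,4)@(5, 9): e=[56,34,2] → #
    (3,4)@(7, 9): e=[60,66,-34] → ·
    (1,5)@(3, 11): e=[40,-2,54] → ·
    (2,5)@(5, 11): e=[44,30,18] → #
    (3,5)@(7, 11): e=[48,62,-18] → ·
    (2,6)@(5, 13): e=[32,26,34] → #
    (3,6)@(7, 13): e=[36,58,-2] → ·
    (0,8)@(1, 17): e=[0,-46,138] → ·  [on edge]
    (3,9)@(7, 19): e=[0,46,46] → #  [on edge]
    (6,10)@(13, 21): e=[0,138,-46] → ·  [on edge]
  covered (12 px):
    · · · · · · · ·
    · · · · · · · ·
    · # · · · · · ·
    · # · · · · · ·
    · # # · · · · ·
    · · # · · · · ·
    · · # · · · · ·
    · · # # · · · ·
    · · # # · · · ·
    · · · # # · · ·
    · · · · · · · ·

Answer: 32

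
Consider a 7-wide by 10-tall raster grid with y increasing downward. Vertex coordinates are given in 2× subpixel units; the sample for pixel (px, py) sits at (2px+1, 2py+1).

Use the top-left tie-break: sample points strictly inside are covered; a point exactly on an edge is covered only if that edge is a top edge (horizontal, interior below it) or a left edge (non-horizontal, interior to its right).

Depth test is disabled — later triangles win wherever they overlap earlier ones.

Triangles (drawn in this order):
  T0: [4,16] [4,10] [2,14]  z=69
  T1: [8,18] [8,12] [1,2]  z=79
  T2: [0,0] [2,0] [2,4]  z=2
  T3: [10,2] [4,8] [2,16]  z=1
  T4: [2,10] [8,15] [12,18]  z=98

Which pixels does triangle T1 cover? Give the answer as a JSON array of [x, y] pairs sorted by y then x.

T0:
  2·area = 12  (B↔C swapped to make it positive)
  edge (4, 16)→(2, 14): d=(-2,-2) top-left  bias=+0
  edge (2, 14)→(4, 10): d=(2,-4) top-left  bias=+0
  edge (4, 10)→(4, 16): d=(0,6) right/bottom  bias=-1
    (0,6)@(1, 13): e=[0,-6,18] → ·  [on edge]
    (1,6)@(3, 13): e=[4,2,6] → █
    (2,6)@(5, 13): e=[8,10,-6] → ·
    (1,7)@(3, 15): e=[0,6,6] → █  [on edge]
    (2,7)@(5, 15): e=[4,14,-6] → ·
    (1,8)@(3, 17): e=[-4,10,6] → ·
    (2,8)@(5, 17): e=[0,18,-6] → ·  [on edge]
    (3,9)@(7, 19): e=[0,30,-18] → ·  [on edge]
  covered (2 px):
    · · · · · · ·
    · · · · · · ·
    · · · · · · ·
    · · · · · · ·
    · · · · · · ·
    · · · · · · ·
    · █ · · · · ·
    · █ · · · · ·
    · · · · · · ·
    · · · · · · ·
T1:
  2·area = 42  (B↔C swapped to make it positive)
  edge (8, 18)→(1, 2): d=(-7,-16) top-left  bias=+0
  edge (1, 2)→(8, 12): d=(7,10) right/bottom  bias=-1
  edge (8, 12)→(8, 18): d=(0,6) right/bottom  bias=-1
    (1,2)@(3, 5): e=[11,1,30] → █
    (2,2)@(5, 5): e=[43,-19,18] → ·
    (1,3)@(3, 7): e=[-3,15,30] → ·
    (2,4)@(5, 9): e=[15,9,18] → █
    (3,4)@(7, 9): e=[47,-11,6] → ·
    (2,5)@(5, 11): e=[1,23,18] → █
    (3,5)@(7, 11): e=[33,3,6] → █
    (4,5)@(9, 11): e=[65,-17,-6] → ·
    (2,6)@(5, 13): e=[-13,37,18] → ·
    (3,6)@(7, 13): e=[19,17,6] → █
    (4,6)@(9, 13): e=[51,-3,-6] → ·
    (3,7)@(7, 15): e=[5,31,6] → █
  covered (6 px):
    · · · · · · ·
    · · · · · · ·
    · █ · · · · ·
    · · · · · · ·
    · · █ · · · ·
    · · █ █ · · ·
    · · · █ · · ·
    · · · █ · · ·
    · · · · · · ·
    · · · · · · ·
T2:
  2·area = 8
  edge (0, 0)→(2, 0): d=(2,0) top-left  bias=+0
  edge (2, 0)→(2, 4): d=(0,4) right/bottom  bias=-1
  edge (2, 4)→(0, 0): d=(-2,-4) top-left  bias=+0
    (0,0)@(1, 1): e=[2,4,2] → █
    (1,0)@(3, 1): e=[2,-4,10] → ·
    (0,1)@(1, 3): e=[6,4,-2] → ·
  covered (1 px):
    █ · · · · · ·
    · · · · · · ·
    · · · · · · ·
    · · · · · · ·
    · · · · · · ·
    · · · · · · ·
    · · · · · · ·
    · · · · · · ·
    · · · · · · ·
    · · · · · · ·
T3:
  2·area = 36  (B↔C swapped to make it positive)
  edge (10, 2)→(2, 16): d=(-8,14) right/bottom  bias=-1
  edge (2, 16)→(4, 8): d=(2,-8) top-left  bias=+0
  edge (4, 8)→(10, 2): d=(6,-6) top-left  bias=+0
    (5,0)@(11, 1): e=[-6,42,0] → ·  [on edge]
    (4,1)@(9, 3): e=[6,30,0] → █  [on edge]
    (5,1)@(11, 3): e=[-22,46,12] → ·
    (3,2)@(7, 5): e=[18,18,0] → █  [on edge]
    (4,2)@(9, 5): e=[-10,34,12] → ·
    (2,3)@(5, 7): e=[30,6,0] → █  [on edge]
    (4,3)@(9, 7): e=[-26,38,24] → ·
    (1,4)@(3, 9): e=[42,-6,0] → ·  [on edge]
    (2,4)@(5, 9): e=[14,10,12] → █
    (3,4)@(7, 9): e=[-14,26,24] → ·
    (0,5)@(1, 11): e=[54,-18,0] → ·  [on edge]
    (2,5)@(5, 11): e=[-2,14,24] → ·
  covered (6 px):
    · · · · · · ·
    · · · · █ · ·
    · · · █ · · ·
    · · █ █ · · ·
    · · █ · · · ·
    · · · · · · ·
    · █ · · · · ·
    · · · · · · ·
    · · · · · · ·
    · · · · · · ·
T4:
  2·area = 2  (B↔C swapped to make it positive)
  edge (2, 10)→(12, 18): d=(10,8) right/bottom  bias=-1
  edge (12, 18)→(8, 15): d=(-4,-3) top-left  bias=+0
  edge (8, 15)→(2, 10): d=(-6,-5) top-left  bias=+0
  covered (0 px):
    · · · · · · ·
    · · · · · · ·
    · · · · · · ·
    · · · · · · ·
    · · · · · · ·
    · · · · · · ·
    · · · · · · ·
    · · · · · · ·
    · · · · · · ·
    · · · · · · ·

Final: [[1,2],[2,4],[2,5],[3,5],[3,6],[3,7]]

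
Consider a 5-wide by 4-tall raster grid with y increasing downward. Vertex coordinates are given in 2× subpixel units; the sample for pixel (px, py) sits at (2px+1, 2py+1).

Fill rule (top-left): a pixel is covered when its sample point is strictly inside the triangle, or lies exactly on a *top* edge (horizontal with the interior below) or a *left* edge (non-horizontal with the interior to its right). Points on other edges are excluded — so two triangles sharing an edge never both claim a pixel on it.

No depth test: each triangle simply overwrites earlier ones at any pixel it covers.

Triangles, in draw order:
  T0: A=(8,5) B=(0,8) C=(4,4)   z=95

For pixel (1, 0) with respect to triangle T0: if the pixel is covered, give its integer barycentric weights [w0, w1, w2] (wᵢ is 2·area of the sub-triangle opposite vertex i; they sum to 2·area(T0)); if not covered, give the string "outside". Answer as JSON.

T0:
  2·area = 20
  edge (8, 5)→(0, 8): d=(-8,3) right/bottom  bias=-1
  edge (0, 8)→(4, 4): d=(4,-4) top-left  bias=+0
  edge (4, 4)→(8, 5): d=(4,1) right/bottom  bias=-1
    (3,0)@(7, 1): e=[35,0,-15] → ·  [on edge]
    (2,1)@(5, 3): e=[25,0,-5] → ·  [on edge]
    (1,2)@(3, 5): e=[15,0,5] → █  [on edge]
    (2,2)@(5, 5): e=[9,8,3] → █
    (3,2)@(7, 5): e=[3,16,1] → █
    (4,2)@(9, 5): e=[-3,24,-1] → ·
    (0,3)@(1, 7): e=[5,0,15] → █  [on edge]
    (1,3)@(3, 7): e=[-1,8,13] → ·
    (2,3)@(5, 7): e=[-7,16,11] → ·
    (3,3)@(7, 7): e=[-13,24,9] → ·
  covered (4 px):
    · · · · ·
    · · · · ·
    · █ █ █ ·
    █ · · · ·

Result: "outside"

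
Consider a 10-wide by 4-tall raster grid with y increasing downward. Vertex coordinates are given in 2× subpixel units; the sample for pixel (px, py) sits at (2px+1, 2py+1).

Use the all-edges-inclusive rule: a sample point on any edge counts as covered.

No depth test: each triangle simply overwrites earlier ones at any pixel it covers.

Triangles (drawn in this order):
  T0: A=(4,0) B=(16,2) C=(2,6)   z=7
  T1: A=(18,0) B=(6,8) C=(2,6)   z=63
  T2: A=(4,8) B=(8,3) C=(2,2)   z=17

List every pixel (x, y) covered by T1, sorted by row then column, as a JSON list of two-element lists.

T0:
  2·area = 76
  edge (4, 0)→(16, 2): d=(12,2) inclusive
  edge (16, 2)→(2, 6): d=(-14,4) inclusive
  edge (2, 6)→(4, 0): d=(2,-6) inclusive
    (2,0)@(5, 1): e=[10,58,8] → █
    (3,0)@(7, 1): e=[6,50,20] → █
    (4,0)@(9, 1): e=[2,42,32] → █
    (5,0)@(11, 1): e=[-2,34,44] → ·
    (1,1)@(3, 3): e=[38,38,0] → █  [on edge]
    (5,1)@(11, 3): e=[22,6,48] → █
    (6,1)@(13, 3): e=[18,-2,60] → ·
    (1,2)@(3, 5): e=[62,10,4] → █
    (3,2)@(7, 5): e=[54,-6,28] → ·
    (4,2)@(9, 5): e=[50,-14,40] → ·
    (5,2)@(11, 5): e=[46,-22,52] → ·
    (1,3)@(3, 7): e=[86,-18,8] → ·
  covered (10 px):
    · · █ █ █ · · · · ·
    · █ █ █ █ █ · · · ·
    · █ █ · · · · · · ·
    · · · · · · · · · ·
T1:
  2·area = 56
  edge (18, 0)→(6, 8): d=(-12,8) inclusive
  edge (6, 8)→(2, 6): d=(-4,-2) inclusive
  edge (2, 6)→(18, 0): d=(16,-6) inclusive
    (5,1)@(11, 3): e=[20,30,6] → █
    (6,1)@(13, 3): e=[4,34,18] → █
    (7,1)@(15, 3): e=[-12,38,30] → ·
    (2,2)@(5, 5): e=[44,10,2] → █
    (3,2)@(7, 5): e=[28,14,14] → █
    (4,2)@(9, 5): e=[12,18,26] → █
    (5,2)@(11, 5): e=[-4,22,38] → ·
    (6,2)@(13, 5): e=[-20,26,50] → ·
    (2,3)@(5, 7): e=[20,2,34] → █
    (4,3)@(9, 7): e=[-12,10,58] → ·
  covered (7 px):
    · · · · · · · · · ·
    · · · · · █ █ · · ·
    · · █ █ █ · · · · ·
    · · █ █ · · · · · ·
T2:
  2·area = 34  (B↔C swapped to make it positive)
  edge (4, 8)→(2, 2): d=(-2,-6) inclusive
  edge (2, 2)→(8, 3): d=(6,1) inclusive
  edge (8, 3)→(4, 8): d=(-4,5) inclusive
    (1,1)@(3, 3): e=[4,5,25] → █
    (2,1)@(5, 3): e=[16,3,15] → █
    (3,1)@(7, 3): e=[28,1,5] → █
    (4,1)@(9, 3): e=[40,-1,-5] → ·
    (1,2)@(3, 5): e=[0,17,17] → █  [on edge]
    (3,2)@(7, 5): e=[24,13,-3] → ·
    (1,3)@(3, 7): e=[-4,29,9] → ·
    (2,3)@(5, 7): e=[8,27,-1] → ·
  covered (5 px):
    · · · · · · · · · ·
    · █ █ █ · · · · · ·
    · █ █ · · · · · · ·
    · · · · · · · · · ·

Answer: [[5,1],[6,1],[2,2],[3,2],[4,2],[2,3],[3,3]]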